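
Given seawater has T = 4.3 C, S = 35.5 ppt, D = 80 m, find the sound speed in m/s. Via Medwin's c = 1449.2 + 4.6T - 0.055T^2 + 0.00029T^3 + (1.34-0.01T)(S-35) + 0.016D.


c = 1449.2 + 4.6*4.3 - 0.055*4.3^2 + 0.00029*4.3^3 + (1.34 - 0.01*4.3)*(35.5 - 35) + 0.016*80 = 1469.91

1469.91 m/s


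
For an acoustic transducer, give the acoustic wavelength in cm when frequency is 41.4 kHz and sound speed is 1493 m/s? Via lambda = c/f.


3.61 cm


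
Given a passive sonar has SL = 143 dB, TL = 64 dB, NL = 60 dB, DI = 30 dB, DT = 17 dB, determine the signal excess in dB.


SE = SL - TL - NL + DI - DT = 143 - 64 - 60 + 30 - 17 = 32

32 dB


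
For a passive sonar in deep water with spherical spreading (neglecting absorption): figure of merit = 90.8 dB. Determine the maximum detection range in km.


34.67 km


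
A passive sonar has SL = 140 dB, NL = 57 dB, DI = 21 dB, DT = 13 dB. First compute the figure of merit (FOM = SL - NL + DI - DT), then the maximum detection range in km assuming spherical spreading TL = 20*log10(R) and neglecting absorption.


Step 1: FOM = SL - NL + DI - DT = 140 - 57 + 21 - 13 = 91 dB
Step 2: at max range FOM = TL = 20*log10(R), so R = 10^(91/20) = 35481.34 m = 35.48 km

35.48 km


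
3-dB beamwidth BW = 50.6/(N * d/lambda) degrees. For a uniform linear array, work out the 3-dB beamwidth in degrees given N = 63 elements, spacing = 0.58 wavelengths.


1.38 deg


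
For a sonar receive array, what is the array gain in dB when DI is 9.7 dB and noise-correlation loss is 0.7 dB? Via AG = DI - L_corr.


AG = DI - L_corr = 9.7 - 0.7 = 9.0

9.0 dB


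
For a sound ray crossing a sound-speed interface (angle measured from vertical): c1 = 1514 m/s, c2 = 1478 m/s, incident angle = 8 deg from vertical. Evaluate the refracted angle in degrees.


7.81 deg


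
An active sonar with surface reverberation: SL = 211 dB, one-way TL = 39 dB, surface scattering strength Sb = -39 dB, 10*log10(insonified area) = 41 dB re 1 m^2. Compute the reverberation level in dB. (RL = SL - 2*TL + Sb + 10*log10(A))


135 dB


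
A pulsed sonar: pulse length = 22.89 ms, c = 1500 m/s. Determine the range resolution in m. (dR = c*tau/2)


dR = c*tau/2 = 1500 * 22.89e-3 / 2 = 17.1675

17.1675 m


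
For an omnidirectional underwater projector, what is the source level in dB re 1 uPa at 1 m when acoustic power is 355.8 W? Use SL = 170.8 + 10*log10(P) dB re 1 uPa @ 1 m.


SL = 170.8 + 10*log10(355.8) = 170.8 + 25.51 = 196.31

196.31 dB


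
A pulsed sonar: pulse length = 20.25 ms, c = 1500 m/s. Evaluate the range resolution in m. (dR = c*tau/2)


dR = c*tau/2 = 1500 * 20.25e-3 / 2 = 15.1875

15.1875 m


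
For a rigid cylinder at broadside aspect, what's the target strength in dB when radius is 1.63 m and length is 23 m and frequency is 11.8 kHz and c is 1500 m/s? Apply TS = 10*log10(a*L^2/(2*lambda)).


lambda = 1500/11800 = 0.12712 m
TS = 10*log10(1.63*23^2/(2*0.12712)) = 35.3

35.3 dB


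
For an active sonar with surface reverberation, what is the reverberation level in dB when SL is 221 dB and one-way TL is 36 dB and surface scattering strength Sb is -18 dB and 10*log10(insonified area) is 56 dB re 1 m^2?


RL = SL - 2*TL + Sb + 10*log10(A) = 221 - 2*36 + (-18) + 56 = 187

187 dB


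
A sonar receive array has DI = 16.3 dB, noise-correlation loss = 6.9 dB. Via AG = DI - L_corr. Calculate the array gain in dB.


AG = DI - L_corr = 16.3 - 6.9 = 9.4

9.4 dB


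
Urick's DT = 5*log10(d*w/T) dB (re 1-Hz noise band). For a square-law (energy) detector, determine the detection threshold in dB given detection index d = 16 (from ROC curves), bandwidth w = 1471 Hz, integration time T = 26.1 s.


DT = 5*log10(d*w/T) = 5*log10(16 * 1471 / 26.1) = 5*log10(901.76) = 14.78

14.78 dB


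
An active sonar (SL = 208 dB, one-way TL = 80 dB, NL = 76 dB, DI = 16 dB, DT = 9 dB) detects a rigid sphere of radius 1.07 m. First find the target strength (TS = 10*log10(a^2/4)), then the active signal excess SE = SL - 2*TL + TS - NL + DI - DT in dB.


Step 1: TS = 10*log10(1.07^2/4) = -5.43 dB
Step 2: SE = SL - 2*TL + TS - NL + DI - DT = 208 - 2*80 + (-5.43) - 76 + 16 - 9 = -26.43

-26.43 dB


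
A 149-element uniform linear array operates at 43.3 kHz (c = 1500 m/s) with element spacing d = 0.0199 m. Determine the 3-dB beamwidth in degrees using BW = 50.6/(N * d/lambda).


0.59 deg


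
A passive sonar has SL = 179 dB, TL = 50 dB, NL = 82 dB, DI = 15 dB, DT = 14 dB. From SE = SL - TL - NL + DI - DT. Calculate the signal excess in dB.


48 dB


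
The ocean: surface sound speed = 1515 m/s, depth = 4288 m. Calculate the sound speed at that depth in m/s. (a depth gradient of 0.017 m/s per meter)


c = 1515 + 0.017 * 4288 = 1587.896

1587.896 m/s


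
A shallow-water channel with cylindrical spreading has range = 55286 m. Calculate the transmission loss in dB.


TL = 10*log10(55286) = 47.43

47.43 dB


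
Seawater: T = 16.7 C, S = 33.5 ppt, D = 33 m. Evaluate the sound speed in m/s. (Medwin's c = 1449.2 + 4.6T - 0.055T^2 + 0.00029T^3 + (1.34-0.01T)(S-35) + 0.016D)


1510.8 m/s


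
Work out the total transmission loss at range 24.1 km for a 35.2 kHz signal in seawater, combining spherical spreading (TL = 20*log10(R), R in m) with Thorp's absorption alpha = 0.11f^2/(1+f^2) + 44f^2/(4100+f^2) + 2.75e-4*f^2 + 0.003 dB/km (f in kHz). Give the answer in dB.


Step 1 (Thorp): alpha = 0.11*1239.04/(1+1239.04) + 44*1239.04/(4100+1239.04) + 2.75e-4*1239.04 + 0.003 = 10.6648 dB/km
Step 2: TL_spread = 20*log10(24100) = 87.64 dB
Step 3: TL_abs = alpha*R = 10.6648 * 24.1 = 257.02 dB
Step 4: TL_total = 87.64 + 257.02 = 344.66

344.66 dB


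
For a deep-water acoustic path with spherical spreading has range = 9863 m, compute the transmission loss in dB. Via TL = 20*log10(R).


79.88 dB


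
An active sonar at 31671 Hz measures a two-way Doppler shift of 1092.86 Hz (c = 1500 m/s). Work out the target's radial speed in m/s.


25.88 m/s


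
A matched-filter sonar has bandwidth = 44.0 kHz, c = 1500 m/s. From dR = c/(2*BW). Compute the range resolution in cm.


dR = c/(2*BW) = 1500 / (2 * 44.0e3) = 0.017 m = 1.7 cm

1.7 cm


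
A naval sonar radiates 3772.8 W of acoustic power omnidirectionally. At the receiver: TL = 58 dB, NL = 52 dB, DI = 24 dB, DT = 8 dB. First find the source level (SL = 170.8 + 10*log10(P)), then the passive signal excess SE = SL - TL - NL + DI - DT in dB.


Step 1: SL = 170.8 + 10*log10(3772.8) = 206.57 dB
Step 2: SE = SL - TL - NL + DI - DT = 206.57 - 58 - 52 + 24 - 8 = 112.57

112.57 dB


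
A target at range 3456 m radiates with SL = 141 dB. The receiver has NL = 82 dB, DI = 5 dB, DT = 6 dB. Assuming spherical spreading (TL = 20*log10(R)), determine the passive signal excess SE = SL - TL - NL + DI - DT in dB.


-12.77 dB


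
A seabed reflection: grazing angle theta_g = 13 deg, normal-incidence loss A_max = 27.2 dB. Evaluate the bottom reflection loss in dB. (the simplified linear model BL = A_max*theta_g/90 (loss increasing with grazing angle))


3.93 dB


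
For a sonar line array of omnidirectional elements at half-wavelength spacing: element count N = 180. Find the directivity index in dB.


22.55 dB


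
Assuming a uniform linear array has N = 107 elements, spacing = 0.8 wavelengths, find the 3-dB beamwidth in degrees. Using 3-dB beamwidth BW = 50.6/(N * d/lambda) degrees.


0.59 deg


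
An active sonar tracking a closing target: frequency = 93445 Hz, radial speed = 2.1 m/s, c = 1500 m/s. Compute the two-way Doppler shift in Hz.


fd = 2*f*v/c = 2 * 93445 * 2.1 / 1500 = 261.65

261.65 Hz


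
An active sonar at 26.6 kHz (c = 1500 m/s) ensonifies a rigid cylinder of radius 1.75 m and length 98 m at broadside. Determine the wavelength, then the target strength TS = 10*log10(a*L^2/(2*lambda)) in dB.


Step 1: lambda = c/f = 1500/26600 = 0.05639 m
Step 2: TS = 10*log10(a*L^2/(2*lambda)) = 10*log10(1.75*98^2/(2*0.05639)) = 51.73

51.73 dB


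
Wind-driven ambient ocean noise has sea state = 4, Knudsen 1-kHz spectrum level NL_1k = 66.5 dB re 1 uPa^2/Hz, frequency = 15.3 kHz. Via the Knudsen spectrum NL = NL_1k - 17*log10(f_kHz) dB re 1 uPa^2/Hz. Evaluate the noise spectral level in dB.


NL = NL_1k - 17*log10(f_kHz) = 66.5 - 17*log10(15.3) = 66.5 - (20.14) = 46.36

46.36 dB


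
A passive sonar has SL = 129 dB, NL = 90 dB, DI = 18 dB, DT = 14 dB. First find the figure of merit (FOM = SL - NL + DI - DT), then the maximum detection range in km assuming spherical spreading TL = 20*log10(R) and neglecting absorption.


Step 1: FOM = SL - NL + DI - DT = 129 - 90 + 18 - 14 = 43 dB
Step 2: at max range FOM = TL = 20*log10(R), so R = 10^(43/20) = 141.25 m = 0.14 km

0.14 km


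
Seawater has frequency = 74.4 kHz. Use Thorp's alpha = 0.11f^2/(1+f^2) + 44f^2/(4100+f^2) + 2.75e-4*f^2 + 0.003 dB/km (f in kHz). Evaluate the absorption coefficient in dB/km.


f^2 = 5535.36
alpha = 0.11*5535.36/(1+5535.36) + 44*5535.36/(4100+5535.36) + 2.75e-4*5535.36 + 0.003 = 26.912

26.912 dB/km


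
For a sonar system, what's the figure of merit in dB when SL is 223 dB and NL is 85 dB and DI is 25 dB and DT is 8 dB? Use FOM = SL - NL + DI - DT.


FOM = SL - NL + DI - DT = 223 - 85 + 25 - 8 = 155

155 dB


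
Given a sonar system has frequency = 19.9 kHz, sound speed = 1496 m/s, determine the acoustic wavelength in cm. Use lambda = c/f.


lambda = c/f = 1496 / 19900 = 0.0752 m = 7.52 cm

7.52 cm


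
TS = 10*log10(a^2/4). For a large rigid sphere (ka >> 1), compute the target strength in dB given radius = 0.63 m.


-10.03 dB


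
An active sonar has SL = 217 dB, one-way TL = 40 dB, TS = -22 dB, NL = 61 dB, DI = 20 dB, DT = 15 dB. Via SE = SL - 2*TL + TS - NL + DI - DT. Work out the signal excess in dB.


SE = SL - 2*TL + TS - NL + DI - DT = 217 - 2*40 + (-22) - 61 + 20 - 15 = 59

59 dB


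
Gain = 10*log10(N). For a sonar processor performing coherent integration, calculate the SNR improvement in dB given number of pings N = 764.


28.83 dB


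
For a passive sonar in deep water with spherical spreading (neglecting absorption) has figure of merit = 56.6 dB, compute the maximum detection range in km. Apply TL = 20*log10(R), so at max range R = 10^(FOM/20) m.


At max range FOM = TL, so 20*log10(R) = 56.6
R = 10^(56.6/20) = 676.08 m = 0.68 km

0.68 km


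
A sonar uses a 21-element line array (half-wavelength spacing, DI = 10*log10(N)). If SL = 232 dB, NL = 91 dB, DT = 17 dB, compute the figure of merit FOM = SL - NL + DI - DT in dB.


Step 1: DI = 10*log10(21) = 13.22 dB
Step 2: FOM = SL - NL + DI - DT = 232 - 91 + 13.22 - 17 = 137.22

137.22 dB


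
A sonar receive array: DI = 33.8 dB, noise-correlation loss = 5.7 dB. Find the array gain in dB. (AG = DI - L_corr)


AG = DI - L_corr = 33.8 - 5.7 = 28.1

28.1 dB


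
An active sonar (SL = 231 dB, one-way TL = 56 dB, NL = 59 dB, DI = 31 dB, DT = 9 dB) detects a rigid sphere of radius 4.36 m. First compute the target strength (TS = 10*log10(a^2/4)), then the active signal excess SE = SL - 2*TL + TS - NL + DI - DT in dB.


Step 1: TS = 10*log10(4.36^2/4) = 6.77 dB
Step 2: SE = SL - 2*TL + TS - NL + DI - DT = 231 - 2*56 + (6.77) - 59 + 31 - 9 = 88.77

88.77 dB


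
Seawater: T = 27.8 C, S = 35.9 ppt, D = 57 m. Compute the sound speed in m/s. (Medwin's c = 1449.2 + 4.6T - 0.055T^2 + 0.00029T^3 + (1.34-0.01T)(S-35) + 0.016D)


c = 1449.2 + 4.6*27.8 - 0.055*27.8^2 + 0.00029*27.8^3 + (1.34 - 0.01*27.8)*(35.9 - 35) + 0.016*57 = 1542.67

1542.67 m/s


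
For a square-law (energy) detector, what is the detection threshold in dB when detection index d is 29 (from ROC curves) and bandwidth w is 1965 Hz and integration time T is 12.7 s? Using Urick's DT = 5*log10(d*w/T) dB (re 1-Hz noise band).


DT = 5*log10(d*w/T) = 5*log10(29 * 1965 / 12.7) = 5*log10(4487.01) = 18.26

18.26 dB


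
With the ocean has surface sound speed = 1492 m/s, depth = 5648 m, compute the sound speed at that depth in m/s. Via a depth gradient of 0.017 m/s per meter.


1588.016 m/s


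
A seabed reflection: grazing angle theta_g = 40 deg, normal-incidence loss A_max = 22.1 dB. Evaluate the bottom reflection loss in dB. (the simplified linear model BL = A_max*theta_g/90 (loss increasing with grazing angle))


9.82 dB


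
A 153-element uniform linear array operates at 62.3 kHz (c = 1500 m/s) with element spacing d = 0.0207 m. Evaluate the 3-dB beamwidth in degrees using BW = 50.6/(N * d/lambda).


Step 1: lambda = 1500/62300 = 0.02408 m
Step 2: d/lambda = 0.0207/0.02408 = 0.8596
Step 3: BW = 50.6/(N * d/lambda) = 50.6/(153 * 0.8596) = 0.38

0.38 deg


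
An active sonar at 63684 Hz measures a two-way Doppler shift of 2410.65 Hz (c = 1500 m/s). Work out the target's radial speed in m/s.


28.39 m/s


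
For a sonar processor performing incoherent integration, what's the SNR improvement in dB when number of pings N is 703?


Gain = 5*log10(703) = 14.23

14.23 dB


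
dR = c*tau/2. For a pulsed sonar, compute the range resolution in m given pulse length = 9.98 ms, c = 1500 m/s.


dR = c*tau/2 = 1500 * 9.98e-3 / 2 = 7.485

7.485 m


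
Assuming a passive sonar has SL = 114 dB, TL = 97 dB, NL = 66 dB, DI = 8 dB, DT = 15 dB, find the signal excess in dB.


SE = SL - TL - NL + DI - DT = 114 - 97 - 66 + 8 - 15 = -56

-56 dB


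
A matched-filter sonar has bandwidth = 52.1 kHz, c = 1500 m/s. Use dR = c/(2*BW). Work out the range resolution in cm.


1.44 cm


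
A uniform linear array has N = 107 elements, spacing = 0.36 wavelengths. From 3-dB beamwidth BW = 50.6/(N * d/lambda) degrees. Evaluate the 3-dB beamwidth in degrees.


BW = 50.6 / (107 * 0.36) = 50.6 / 38.52 = 1.31

1.31 deg


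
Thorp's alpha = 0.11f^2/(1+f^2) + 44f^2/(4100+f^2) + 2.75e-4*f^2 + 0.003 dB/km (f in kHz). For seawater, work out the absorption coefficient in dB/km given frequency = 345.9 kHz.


f^2 = 119646.81
alpha = 0.11*119646.81/(1+119646.81) + 44*119646.81/(4100+119646.81) + 2.75e-4*119646.81 + 0.003 = 75.558

75.558 dB/km


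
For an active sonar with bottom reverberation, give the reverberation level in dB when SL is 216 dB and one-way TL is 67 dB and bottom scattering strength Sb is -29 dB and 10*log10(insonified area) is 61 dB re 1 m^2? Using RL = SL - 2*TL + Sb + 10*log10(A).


RL = SL - 2*TL + Sb + 10*log10(A) = 216 - 2*67 + (-29) + 61 = 114

114 dB


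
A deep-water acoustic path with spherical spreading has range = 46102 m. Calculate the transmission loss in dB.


TL = 20*log10(46102) = 93.27

93.27 dB


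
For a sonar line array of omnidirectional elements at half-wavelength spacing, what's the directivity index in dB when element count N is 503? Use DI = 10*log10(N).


DI = 10*log10(503) = 27.02

27.02 dB


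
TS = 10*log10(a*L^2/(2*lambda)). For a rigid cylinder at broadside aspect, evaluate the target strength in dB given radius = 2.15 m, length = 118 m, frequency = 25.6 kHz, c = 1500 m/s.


lambda = 1500/25600 = 0.05859 m
TS = 10*log10(2.15*118^2/(2*0.05859)) = 54.07

54.07 dB


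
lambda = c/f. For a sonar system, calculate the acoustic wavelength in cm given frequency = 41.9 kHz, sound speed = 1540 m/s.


lambda = c/f = 1540 / 41900 = 0.0368 m = 3.68 cm

3.68 cm


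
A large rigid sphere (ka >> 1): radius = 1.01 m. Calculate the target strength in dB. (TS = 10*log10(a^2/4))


-5.93 dB


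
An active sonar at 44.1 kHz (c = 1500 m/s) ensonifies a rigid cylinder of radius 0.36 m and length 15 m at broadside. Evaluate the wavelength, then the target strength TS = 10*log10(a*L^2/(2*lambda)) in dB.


Step 1: lambda = c/f = 1500/44100 = 0.03401 m
Step 2: TS = 10*log10(a*L^2/(2*lambda)) = 10*log10(0.36*15^2/(2*0.03401)) = 30.76

30.76 dB


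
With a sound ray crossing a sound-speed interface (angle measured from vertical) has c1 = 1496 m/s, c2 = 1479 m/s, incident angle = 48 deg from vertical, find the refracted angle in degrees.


sin(theta2) = (c2/c1)*sin(theta1) = (1479/1496)*sin(48 deg) = 0.7347
theta2 = arcsin(0.7347) = 47.28

47.28 deg


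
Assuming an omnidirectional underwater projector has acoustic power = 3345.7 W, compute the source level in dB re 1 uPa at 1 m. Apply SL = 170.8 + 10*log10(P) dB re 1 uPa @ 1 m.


SL = 170.8 + 10*log10(3345.7) = 170.8 + 35.24 = 206.04

206.04 dB


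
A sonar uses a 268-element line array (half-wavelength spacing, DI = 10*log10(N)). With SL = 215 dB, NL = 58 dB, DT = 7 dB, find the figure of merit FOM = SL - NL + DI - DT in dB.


174.28 dB


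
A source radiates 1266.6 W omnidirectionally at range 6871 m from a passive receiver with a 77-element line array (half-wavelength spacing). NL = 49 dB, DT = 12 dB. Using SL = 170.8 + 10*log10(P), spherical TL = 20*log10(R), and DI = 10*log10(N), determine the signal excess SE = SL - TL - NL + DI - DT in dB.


82.95 dB


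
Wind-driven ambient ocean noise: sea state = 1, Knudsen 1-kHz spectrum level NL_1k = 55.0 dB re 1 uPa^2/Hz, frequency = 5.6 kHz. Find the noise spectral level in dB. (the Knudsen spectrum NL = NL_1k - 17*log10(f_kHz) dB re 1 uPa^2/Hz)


NL = NL_1k - 17*log10(f_kHz) = 55.0 - 17*log10(5.6) = 55.0 - (12.72) = 42.28

42.28 dB


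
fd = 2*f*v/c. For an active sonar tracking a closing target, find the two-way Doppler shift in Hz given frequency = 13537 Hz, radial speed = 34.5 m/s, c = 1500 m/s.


fd = 2*f*v/c = 2 * 13537 * 34.5 / 1500 = 622.7

622.7 Hz


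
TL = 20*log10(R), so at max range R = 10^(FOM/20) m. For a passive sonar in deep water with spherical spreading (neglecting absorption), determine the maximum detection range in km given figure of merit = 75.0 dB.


At max range FOM = TL, so 20*log10(R) = 75.0
R = 10^(75.0/20) = 5623.41 m = 5.62 km

5.62 km


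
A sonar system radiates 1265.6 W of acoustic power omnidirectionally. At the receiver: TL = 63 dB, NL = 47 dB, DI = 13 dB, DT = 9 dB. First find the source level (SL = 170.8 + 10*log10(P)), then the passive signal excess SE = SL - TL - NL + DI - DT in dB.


Step 1: SL = 170.8 + 10*log10(1265.6) = 201.82 dB
Step 2: SE = SL - TL - NL + DI - DT = 201.82 - 63 - 47 + 13 - 9 = 95.82

95.82 dB


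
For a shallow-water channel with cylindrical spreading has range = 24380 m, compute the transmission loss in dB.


TL = 10*log10(24380) = 43.87

43.87 dB


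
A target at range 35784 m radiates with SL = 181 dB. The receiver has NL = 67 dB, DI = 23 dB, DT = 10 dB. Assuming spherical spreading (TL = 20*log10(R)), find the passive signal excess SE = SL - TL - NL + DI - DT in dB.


Step 1: TL = 20*log10(35784) = 91.07 dB
Step 2: SE = 181 - 91.07 - 67 + 23 - 10 = 35.93

35.93 dB


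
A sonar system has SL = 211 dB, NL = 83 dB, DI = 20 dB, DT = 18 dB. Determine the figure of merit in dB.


FOM = SL - NL + DI - DT = 211 - 83 + 20 - 18 = 130

130 dB


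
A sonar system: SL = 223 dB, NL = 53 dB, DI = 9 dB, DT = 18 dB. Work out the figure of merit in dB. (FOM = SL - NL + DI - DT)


FOM = SL - NL + DI - DT = 223 - 53 + 9 - 18 = 161

161 dB


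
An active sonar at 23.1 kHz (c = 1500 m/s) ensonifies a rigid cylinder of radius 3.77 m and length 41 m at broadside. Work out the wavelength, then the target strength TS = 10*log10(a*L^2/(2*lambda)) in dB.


Step 1: lambda = c/f = 1500/23100 = 0.06494 m
Step 2: TS = 10*log10(a*L^2/(2*lambda)) = 10*log10(3.77*41^2/(2*0.06494)) = 46.88

46.88 dB


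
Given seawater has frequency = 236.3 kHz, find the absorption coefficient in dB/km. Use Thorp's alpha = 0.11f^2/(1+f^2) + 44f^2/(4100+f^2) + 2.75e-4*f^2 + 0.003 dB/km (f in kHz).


f^2 = 55837.69
alpha = 0.11*55837.69/(1+55837.69) + 44*55837.69/(4100+55837.69) + 2.75e-4*55837.69 + 0.003 = 56.459

56.459 dB/km


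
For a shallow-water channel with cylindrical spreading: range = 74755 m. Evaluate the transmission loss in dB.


TL = 10*log10(74755) = 48.74

48.74 dB


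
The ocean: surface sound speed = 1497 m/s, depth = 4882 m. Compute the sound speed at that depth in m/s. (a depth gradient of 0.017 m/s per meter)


c = 1497 + 0.017 * 4882 = 1579.994

1579.994 m/s


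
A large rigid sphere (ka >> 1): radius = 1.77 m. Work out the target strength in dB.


TS = 10*log10(1.77^2 / 4) = 10*log10(0.783225) = -1.06

-1.06 dB


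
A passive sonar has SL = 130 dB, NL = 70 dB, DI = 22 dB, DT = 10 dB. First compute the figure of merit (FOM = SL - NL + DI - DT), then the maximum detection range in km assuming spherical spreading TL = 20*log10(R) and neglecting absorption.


Step 1: FOM = SL - NL + DI - DT = 130 - 70 + 22 - 10 = 72 dB
Step 2: at max range FOM = TL = 20*log10(R), so R = 10^(72/20) = 3981.07 m = 3.98 km

3.98 km


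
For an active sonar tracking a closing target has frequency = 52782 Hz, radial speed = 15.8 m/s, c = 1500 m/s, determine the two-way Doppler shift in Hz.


fd = 2*f*v/c = 2 * 52782 * 15.8 / 1500 = 1111.94

1111.94 Hz


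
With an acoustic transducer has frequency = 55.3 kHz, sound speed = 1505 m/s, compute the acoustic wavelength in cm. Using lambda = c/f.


2.72 cm


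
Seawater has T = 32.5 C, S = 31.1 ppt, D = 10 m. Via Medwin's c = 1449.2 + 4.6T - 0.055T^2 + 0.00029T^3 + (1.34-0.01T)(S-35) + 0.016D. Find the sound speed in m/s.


1546.76 m/s


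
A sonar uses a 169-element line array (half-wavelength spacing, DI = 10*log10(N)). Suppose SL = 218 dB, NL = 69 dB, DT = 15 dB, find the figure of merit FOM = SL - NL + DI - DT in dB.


Step 1: DI = 10*log10(169) = 22.28 dB
Step 2: FOM = SL - NL + DI - DT = 218 - 69 + 22.28 - 15 = 156.28

156.28 dB


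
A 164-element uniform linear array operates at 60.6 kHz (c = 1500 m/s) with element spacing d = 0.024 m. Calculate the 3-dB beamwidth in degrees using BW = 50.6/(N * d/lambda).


Step 1: lambda = 1500/60600 = 0.02475 m
Step 2: d/lambda = 0.024/0.02475 = 0.9697
Step 3: BW = 50.6/(N * d/lambda) = 50.6/(164 * 0.9697) = 0.32

0.32 deg


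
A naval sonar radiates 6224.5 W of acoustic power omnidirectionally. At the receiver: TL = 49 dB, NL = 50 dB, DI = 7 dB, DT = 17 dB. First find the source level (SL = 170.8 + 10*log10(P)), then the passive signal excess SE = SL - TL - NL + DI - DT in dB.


Step 1: SL = 170.8 + 10*log10(6224.5) = 208.74 dB
Step 2: SE = SL - TL - NL + DI - DT = 208.74 - 49 - 50 + 7 - 17 = 99.74

99.74 dB


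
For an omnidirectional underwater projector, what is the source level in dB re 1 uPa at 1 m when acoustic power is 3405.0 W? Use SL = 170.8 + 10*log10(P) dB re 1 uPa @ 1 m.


SL = 170.8 + 10*log10(3405.0) = 170.8 + 35.32 = 206.12

206.12 dB


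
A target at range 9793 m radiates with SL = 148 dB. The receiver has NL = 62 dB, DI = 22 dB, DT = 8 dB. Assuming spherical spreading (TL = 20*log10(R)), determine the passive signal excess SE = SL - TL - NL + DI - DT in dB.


20.18 dB


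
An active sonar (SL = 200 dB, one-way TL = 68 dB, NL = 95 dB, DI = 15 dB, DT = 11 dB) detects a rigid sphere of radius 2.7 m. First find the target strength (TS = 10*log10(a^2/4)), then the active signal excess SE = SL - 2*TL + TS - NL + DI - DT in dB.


Step 1: TS = 10*log10(2.7^2/4) = 2.61 dB
Step 2: SE = SL - 2*TL + TS - NL + DI - DT = 200 - 2*68 + (2.61) - 95 + 15 - 11 = -24.39

-24.39 dB


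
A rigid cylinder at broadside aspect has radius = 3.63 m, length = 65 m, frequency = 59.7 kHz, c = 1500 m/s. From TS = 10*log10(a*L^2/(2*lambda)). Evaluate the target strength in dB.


54.85 dB


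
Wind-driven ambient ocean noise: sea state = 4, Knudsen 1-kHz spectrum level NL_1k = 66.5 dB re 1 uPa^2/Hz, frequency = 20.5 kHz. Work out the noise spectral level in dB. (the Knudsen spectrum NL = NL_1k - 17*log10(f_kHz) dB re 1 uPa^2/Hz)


44.2 dB


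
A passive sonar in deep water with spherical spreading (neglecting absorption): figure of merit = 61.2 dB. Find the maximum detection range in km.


At max range FOM = TL, so 20*log10(R) = 61.2
R = 10^(61.2/20) = 1148.15 m = 1.15 km

1.15 km


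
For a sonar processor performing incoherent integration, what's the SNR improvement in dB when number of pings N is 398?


13.0 dB


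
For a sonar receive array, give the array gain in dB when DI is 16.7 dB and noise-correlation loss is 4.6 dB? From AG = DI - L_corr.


AG = DI - L_corr = 16.7 - 4.6 = 12.1

12.1 dB


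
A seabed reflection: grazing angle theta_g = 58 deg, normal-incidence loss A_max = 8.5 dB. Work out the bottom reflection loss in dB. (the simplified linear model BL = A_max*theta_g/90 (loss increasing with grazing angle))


BL = A_max * theta_g / 90 = 8.5 * 58 / 90 = 5.48

5.48 dB


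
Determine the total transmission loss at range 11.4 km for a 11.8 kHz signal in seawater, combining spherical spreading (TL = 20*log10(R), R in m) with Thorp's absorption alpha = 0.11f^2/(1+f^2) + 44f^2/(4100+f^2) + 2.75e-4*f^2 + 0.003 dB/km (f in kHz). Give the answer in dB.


Step 1 (Thorp): alpha = 0.11*139.24/(1+139.24) + 44*139.24/(4100+139.24) + 2.75e-4*139.24 + 0.003 = 1.5957 dB/km
Step 2: TL_spread = 20*log10(11400) = 81.14 dB
Step 3: TL_abs = alpha*R = 1.5957 * 11.4 = 18.19 dB
Step 4: TL_total = 81.14 + 18.19 = 99.33

99.33 dB


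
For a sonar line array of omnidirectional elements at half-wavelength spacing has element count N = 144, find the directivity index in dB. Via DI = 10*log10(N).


DI = 10*log10(144) = 21.58

21.58 dB


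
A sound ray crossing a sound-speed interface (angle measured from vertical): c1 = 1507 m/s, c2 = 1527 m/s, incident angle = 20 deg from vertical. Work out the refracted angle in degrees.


sin(theta2) = (c2/c1)*sin(theta1) = (1527/1507)*sin(20 deg) = 0.34656
theta2 = arcsin(0.34656) = 20.28

20.28 deg


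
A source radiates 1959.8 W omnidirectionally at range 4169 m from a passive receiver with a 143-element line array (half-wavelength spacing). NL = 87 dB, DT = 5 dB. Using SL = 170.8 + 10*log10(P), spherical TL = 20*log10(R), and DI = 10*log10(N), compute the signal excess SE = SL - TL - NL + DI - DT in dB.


Step 1: SL = 170.8 + 10*log10(1959.8) = 203.72 dB
Step 2: TL = 20*log10(4169) = 72.4 dB
Step 3: DI = 10*log10(143) = 21.55 dB
Step 4: SE = SL - TL - NL + DI - DT = 203.72 - 72.4 - 87 + 21.55 - 5 = 60.87

60.87 dB


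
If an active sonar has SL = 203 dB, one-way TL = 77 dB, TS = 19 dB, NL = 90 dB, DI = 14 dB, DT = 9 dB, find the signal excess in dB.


-17 dB


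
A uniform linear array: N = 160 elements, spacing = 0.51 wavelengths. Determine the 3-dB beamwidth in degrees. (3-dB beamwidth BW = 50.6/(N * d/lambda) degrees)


BW = 50.6 / (160 * 0.51) = 50.6 / 81.6 = 0.62

0.62 deg


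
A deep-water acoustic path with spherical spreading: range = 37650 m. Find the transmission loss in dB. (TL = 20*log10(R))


TL = 20*log10(37650) = 91.52

91.52 dB


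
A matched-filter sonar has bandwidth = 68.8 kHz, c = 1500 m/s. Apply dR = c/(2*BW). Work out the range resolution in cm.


dR = c/(2*BW) = 1500 / (2 * 68.8e3) = 0.0109 m = 1.09 cm

1.09 cm


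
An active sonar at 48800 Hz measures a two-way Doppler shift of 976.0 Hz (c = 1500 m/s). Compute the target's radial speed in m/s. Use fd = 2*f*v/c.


From fd = 2*f*v/c, v = c*fd/(2*f) = 1500 * 976.0 / (2*48800) = 15.0

15.0 m/s


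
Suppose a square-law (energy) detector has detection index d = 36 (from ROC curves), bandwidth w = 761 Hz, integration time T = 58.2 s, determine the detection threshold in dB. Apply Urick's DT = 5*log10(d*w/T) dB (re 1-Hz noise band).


13.36 dB


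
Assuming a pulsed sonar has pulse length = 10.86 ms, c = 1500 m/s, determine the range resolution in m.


8.145 m


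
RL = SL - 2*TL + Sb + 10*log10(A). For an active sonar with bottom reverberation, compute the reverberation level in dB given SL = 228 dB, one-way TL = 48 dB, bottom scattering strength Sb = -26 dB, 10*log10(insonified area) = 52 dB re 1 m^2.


RL = SL - 2*TL + Sb + 10*log10(A) = 228 - 2*48 + (-26) + 52 = 158

158 dB


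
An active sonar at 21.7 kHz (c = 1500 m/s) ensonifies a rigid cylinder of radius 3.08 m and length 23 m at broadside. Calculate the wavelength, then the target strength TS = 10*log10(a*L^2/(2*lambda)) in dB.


Step 1: lambda = c/f = 1500/21700 = 0.06912 m
Step 2: TS = 10*log10(a*L^2/(2*lambda)) = 10*log10(3.08*23^2/(2*0.06912)) = 40.71

40.71 dB


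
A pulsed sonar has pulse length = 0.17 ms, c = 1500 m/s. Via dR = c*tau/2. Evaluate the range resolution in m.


dR = c*tau/2 = 1500 * 0.17e-3 / 2 = 0.1275

0.1275 m


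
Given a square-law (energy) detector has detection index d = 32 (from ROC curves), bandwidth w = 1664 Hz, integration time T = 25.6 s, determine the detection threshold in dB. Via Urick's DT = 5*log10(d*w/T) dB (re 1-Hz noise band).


16.59 dB


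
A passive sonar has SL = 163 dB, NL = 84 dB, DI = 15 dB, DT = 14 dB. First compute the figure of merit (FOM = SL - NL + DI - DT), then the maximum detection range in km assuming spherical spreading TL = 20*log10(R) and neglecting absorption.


Step 1: FOM = SL - NL + DI - DT = 163 - 84 + 15 - 14 = 80 dB
Step 2: at max range FOM = TL = 20*log10(R), so R = 10^(80/20) = 10000.0 m = 10.0 km

10.0 km


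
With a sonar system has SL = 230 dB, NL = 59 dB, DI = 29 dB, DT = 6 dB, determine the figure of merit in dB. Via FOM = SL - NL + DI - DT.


FOM = SL - NL + DI - DT = 230 - 59 + 29 - 6 = 194

194 dB


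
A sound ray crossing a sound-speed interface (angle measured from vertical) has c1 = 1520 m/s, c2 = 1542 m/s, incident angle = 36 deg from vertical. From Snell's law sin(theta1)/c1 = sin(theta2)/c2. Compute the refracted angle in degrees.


sin(theta2) = (c2/c1)*sin(theta1) = (1542/1520)*sin(36 deg) = 0.59629
theta2 = arcsin(0.59629) = 36.6

36.6 deg


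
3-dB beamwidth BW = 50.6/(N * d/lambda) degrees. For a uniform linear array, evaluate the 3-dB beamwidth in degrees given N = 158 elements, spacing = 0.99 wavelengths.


0.32 deg


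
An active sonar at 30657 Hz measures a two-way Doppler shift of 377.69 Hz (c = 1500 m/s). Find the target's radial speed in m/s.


9.24 m/s


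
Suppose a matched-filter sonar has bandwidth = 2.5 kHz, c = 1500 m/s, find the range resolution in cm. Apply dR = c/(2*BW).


dR = c/(2*BW) = 1500 / (2 * 2.5e3) = 0.3 m = 30.0 cm

30.0 cm


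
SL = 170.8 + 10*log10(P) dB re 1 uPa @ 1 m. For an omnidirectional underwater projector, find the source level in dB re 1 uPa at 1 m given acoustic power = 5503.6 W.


SL = 170.8 + 10*log10(5503.6) = 170.8 + 37.41 = 208.21

208.21 dB


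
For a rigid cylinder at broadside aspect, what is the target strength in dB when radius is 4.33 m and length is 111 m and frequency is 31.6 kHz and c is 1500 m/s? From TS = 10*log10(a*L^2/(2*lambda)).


57.5 dB


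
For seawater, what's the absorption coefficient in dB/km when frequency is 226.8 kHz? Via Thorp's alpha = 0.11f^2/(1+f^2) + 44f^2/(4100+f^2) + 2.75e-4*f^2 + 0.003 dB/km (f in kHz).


f^2 = 51438.24
alpha = 0.11*51438.24/(1+51438.24) + 44*51438.24/(4100+51438.24) + 2.75e-4*51438.24 + 0.003 = 55.01

55.01 dB/km


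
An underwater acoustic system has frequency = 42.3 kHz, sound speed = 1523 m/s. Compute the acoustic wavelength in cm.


lambda = c/f = 1523 / 42300 = 0.036 m = 3.6 cm

3.6 cm


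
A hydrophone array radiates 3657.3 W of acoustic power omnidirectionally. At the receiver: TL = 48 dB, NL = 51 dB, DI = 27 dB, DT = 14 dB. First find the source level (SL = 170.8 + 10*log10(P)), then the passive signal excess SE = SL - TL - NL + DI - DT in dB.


Step 1: SL = 170.8 + 10*log10(3657.3) = 206.43 dB
Step 2: SE = SL - TL - NL + DI - DT = 206.43 - 48 - 51 + 27 - 14 = 120.43

120.43 dB


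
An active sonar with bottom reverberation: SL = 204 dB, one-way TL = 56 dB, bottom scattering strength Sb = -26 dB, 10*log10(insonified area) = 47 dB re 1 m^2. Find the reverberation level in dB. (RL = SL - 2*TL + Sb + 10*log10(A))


RL = SL - 2*TL + Sb + 10*log10(A) = 204 - 2*56 + (-26) + 47 = 113

113 dB


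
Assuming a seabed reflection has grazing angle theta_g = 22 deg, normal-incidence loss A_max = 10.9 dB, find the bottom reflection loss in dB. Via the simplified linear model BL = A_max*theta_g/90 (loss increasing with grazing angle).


2.66 dB


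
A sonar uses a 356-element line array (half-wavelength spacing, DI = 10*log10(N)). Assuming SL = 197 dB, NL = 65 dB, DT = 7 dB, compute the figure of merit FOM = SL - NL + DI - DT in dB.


150.51 dB


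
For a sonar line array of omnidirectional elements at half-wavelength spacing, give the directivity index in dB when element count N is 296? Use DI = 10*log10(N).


DI = 10*log10(296) = 24.71

24.71 dB


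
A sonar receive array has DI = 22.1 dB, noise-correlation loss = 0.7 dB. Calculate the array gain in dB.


AG = DI - L_corr = 22.1 - 0.7 = 21.4

21.4 dB


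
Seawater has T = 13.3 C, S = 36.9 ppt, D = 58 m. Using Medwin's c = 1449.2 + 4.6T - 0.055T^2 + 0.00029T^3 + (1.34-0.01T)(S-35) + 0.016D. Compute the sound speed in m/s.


c = 1449.2 + 4.6*13.3 - 0.055*13.3^2 + 0.00029*13.3^3 + (1.34 - 0.01*13.3)*(36.9 - 35) + 0.016*58 = 1504.55

1504.55 m/s


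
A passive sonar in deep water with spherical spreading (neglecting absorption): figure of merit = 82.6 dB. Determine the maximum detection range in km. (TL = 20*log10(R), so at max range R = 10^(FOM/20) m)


At max range FOM = TL, so 20*log10(R) = 82.6
R = 10^(82.6/20) = 13489.63 m = 13.49 km

13.49 km


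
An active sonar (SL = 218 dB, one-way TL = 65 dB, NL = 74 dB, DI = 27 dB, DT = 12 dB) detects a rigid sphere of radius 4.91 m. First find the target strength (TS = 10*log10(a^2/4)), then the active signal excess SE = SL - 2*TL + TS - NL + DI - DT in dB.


Step 1: TS = 10*log10(4.91^2/4) = 7.8 dB
Step 2: SE = SL - 2*TL + TS - NL + DI - DT = 218 - 2*65 + (7.8) - 74 + 27 - 12 = 36.8

36.8 dB


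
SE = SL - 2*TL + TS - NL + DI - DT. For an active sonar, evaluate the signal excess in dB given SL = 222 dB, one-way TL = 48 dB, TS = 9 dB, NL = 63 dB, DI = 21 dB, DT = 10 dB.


SE = SL - 2*TL + TS - NL + DI - DT = 222 - 2*48 + (9) - 63 + 21 - 10 = 83

83 dB


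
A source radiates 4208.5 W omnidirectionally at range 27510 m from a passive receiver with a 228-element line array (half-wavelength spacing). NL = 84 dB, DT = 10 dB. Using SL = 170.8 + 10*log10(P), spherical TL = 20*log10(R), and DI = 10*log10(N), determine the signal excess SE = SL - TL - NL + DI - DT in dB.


Step 1: SL = 170.8 + 10*log10(4208.5) = 207.04 dB
Step 2: TL = 20*log10(27510) = 88.79 dB
Step 3: DI = 10*log10(228) = 23.58 dB
Step 4: SE = SL - TL - NL + DI - DT = 207.04 - 88.79 - 84 + 23.58 - 10 = 47.83

47.83 dB


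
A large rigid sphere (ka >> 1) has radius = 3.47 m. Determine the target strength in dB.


TS = 10*log10(3.47^2 / 4) = 10*log10(3.010225) = 4.79

4.79 dB


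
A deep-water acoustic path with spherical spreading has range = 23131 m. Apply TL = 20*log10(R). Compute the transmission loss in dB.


TL = 20*log10(23131) = 87.28

87.28 dB


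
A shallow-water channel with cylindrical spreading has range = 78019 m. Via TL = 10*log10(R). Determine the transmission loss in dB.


TL = 10*log10(78019) = 48.92

48.92 dB


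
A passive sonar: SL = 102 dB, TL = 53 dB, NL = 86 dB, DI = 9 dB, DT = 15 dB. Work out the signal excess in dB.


SE = SL - TL - NL + DI - DT = 102 - 53 - 86 + 9 - 15 = -43

-43 dB


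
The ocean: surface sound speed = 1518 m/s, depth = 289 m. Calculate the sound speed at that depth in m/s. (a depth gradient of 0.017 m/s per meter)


c = 1518 + 0.017 * 289 = 1522.913

1522.913 m/s


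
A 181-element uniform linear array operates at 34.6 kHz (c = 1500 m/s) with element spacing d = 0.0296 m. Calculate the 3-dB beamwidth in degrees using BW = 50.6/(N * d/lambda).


Step 1: lambda = 1500/34600 = 0.04335 m
Step 2: d/lambda = 0.0296/0.04335 = 0.6828
Step 3: BW = 50.6/(N * d/lambda) = 50.6/(181 * 0.6828) = 0.41

0.41 deg


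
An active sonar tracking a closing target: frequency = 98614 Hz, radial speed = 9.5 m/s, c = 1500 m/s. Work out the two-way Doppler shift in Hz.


fd = 2*f*v/c = 2 * 98614 * 9.5 / 1500 = 1249.11

1249.11 Hz


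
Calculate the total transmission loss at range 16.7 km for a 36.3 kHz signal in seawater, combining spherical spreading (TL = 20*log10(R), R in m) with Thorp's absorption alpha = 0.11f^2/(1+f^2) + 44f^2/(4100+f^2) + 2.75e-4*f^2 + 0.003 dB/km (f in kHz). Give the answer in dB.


271.11 dB


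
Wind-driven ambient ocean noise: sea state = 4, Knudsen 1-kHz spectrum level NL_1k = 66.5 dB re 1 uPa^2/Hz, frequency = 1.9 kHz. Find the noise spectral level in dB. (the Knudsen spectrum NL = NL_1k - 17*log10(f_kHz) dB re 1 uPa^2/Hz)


NL = NL_1k - 17*log10(f_kHz) = 66.5 - 17*log10(1.9) = 66.5 - (4.74) = 61.76

61.76 dB


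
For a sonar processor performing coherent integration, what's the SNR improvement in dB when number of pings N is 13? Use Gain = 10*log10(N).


11.14 dB


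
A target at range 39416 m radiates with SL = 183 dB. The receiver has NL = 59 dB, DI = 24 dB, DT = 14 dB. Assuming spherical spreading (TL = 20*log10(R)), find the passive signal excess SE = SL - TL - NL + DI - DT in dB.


42.09 dB


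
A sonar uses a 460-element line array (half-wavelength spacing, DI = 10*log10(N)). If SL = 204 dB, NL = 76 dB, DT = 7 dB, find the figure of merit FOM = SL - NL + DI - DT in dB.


147.63 dB


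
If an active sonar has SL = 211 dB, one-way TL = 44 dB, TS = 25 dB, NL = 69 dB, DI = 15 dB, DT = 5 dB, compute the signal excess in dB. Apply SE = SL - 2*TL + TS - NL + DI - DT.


SE = SL - 2*TL + TS - NL + DI - DT = 211 - 2*44 + (25) - 69 + 15 - 5 = 89

89 dB


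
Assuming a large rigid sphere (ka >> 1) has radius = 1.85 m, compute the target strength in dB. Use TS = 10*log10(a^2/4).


TS = 10*log10(1.85^2 / 4) = 10*log10(0.855625) = -0.68

-0.68 dB


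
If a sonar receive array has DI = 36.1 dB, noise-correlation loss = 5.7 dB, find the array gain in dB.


AG = DI - L_corr = 36.1 - 5.7 = 30.4

30.4 dB


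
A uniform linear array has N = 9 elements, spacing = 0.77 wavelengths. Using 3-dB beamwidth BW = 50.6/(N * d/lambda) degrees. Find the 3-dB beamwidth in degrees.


BW = 50.6 / (9 * 0.77) = 50.6 / 6.93 = 7.3

7.3 deg


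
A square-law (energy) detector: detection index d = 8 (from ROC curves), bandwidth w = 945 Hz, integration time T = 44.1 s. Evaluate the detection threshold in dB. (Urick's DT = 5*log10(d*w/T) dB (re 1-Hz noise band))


DT = 5*log10(d*w/T) = 5*log10(8 * 945 / 44.1) = 5*log10(171.43) = 11.17

11.17 dB


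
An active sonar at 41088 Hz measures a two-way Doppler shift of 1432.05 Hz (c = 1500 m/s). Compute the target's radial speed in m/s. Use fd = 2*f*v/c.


From fd = 2*f*v/c, v = c*fd/(2*f) = 1500 * 1432.05 / (2*41088) = 26.14

26.14 m/s


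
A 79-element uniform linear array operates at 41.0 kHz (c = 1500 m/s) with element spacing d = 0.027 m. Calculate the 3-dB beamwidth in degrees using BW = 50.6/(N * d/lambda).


0.87 deg


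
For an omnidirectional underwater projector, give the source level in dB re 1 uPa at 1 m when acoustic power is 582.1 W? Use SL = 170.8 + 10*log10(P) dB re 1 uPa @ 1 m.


SL = 170.8 + 10*log10(582.1) = 170.8 + 27.65 = 198.45

198.45 dB


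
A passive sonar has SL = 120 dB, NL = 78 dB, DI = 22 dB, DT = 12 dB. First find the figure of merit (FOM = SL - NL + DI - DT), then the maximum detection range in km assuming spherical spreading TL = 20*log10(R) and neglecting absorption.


Step 1: FOM = SL - NL + DI - DT = 120 - 78 + 22 - 12 = 52 dB
Step 2: at max range FOM = TL = 20*log10(R), so R = 10^(52/20) = 398.11 m = 0.4 km

0.4 km


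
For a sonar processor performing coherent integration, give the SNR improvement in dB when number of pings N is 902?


29.55 dB


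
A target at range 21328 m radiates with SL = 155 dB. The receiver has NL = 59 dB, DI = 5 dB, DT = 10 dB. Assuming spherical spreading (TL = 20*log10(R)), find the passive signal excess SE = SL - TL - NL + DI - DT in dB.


4.42 dB
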